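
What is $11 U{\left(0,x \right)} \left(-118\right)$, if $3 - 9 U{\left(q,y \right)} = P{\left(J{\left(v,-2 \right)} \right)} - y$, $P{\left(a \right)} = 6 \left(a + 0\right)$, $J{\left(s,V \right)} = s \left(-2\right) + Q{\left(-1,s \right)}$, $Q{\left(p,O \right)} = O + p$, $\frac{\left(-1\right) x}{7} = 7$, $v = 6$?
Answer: $\frac{5192}{9} \approx 576.89$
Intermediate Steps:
$x = -49$ ($x = \left(-7\right) 7 = -49$)
$J{\left(s,V \right)} = -1 - s$ ($J{\left(s,V \right)} = s \left(-2\right) + \left(s - 1\right) = - 2 s + \left(-1 + s\right) = -1 - s$)
$P{\left(a \right)} = 6 a$
$U{\left(q,y \right)} = 5 + \frac{y}{9}$ ($U{\left(q,y \right)} = \frac{1}{3} - \frac{6 \left(-1 - 6\right) - y}{9} = \frac{1}{3} - \frac{6 \left(-7\right) - y}{9} = \frac{1}{3} - \frac{-42 - y}{9} = \frac{1}{3} + \left(\frac{14}{3} + \frac{y}{9}\right) = 5 + \frac{y}{9}$)
$11 U{\left(0,x \right)} \left(-118\right) = 11 \left(5 + \frac{1}{9} \left(-49\right)\right) \left(-118\right) = 11 \left(5 - \frac{49}{9}\right) \left(-118\right) = 11 \left(- \frac{4}{9}\right) \left(-118\right) = \left(- \frac{44}{9}\right) \left(-118\right) = \frac{5192}{9}$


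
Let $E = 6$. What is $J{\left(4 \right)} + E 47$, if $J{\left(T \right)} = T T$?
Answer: $298$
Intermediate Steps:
$J{\left(T \right)} = T^{2}$
$J{\left(4 \right)} + E 47 = 4^{2} + 6 \cdot 47 = 16 + 282 = 298$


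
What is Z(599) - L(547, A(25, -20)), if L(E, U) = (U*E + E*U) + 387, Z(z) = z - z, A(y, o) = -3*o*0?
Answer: -387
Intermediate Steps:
A(y, o) = 0
Z(z) = 0
L(E, U) = 387 + 2*E*U (L(E, U) = (E*U + E*U) + 387 = 2*E*U + 387 = 387 + 2*E*U)
Z(599) - L(547, A(25, -20)) = 0 - (387 + 2*547*0) = 0 - (387 + 0) = 0 - 1*387 = 0 - 387 = -387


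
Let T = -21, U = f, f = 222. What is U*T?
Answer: -4662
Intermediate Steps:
U = 222
U*T = 222*(-21) = -4662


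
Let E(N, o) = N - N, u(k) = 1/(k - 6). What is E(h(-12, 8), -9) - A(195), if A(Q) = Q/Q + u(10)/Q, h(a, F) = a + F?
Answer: -781/780 ≈ -1.0013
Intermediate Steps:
u(k) = 1/(-6 + k)
h(a, F) = F + a
E(N, o) = 0
A(Q) = 1 + 1/(4*Q) (A(Q) = Q/Q + 1/((-6 + 10)*Q) = 1 + 1/(4*Q))
E(h(-12, 8), -9) - A(195) = 0 - (1/4 + 195)/195 = 0 - 781/(195*4) = 0 - 1*781/780 = 0 - 781/780 = -781/780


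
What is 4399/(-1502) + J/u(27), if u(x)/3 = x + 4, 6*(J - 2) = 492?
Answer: -94313/46562 ≈ -2.0255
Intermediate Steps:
J = 84 (J = 2 + (1/6)*492 = 2 + 82 = 84)
u(x) = 12 + 3*x (u(x) = 3*(x + 4) = 3*(4 + x) = 12 + 3*x)
4399/(-1502) + J/u(27) = 4399/(-1502) + 84/(12 + 3*27) = 4399*(-1/1502) + 84/(12 + 81) = -4399/1502 + 84/93 = -4399/1502 + 84*(1/93) = -4399/1502 + 28/31 = -94313/46562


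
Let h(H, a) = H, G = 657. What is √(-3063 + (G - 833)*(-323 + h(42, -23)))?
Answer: √46393 ≈ 215.39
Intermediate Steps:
√(-3063 + (G - 833)*(-323 + h(42, -23))) = √(-3063 + (657 - 833)*(-323 + 42)) = √(-3063 - 176*(-281)) = √(-3063 + 49456) = √46393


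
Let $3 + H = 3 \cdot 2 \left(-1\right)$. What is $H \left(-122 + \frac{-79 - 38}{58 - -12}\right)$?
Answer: $\frac{77913}{70} \approx 1113.0$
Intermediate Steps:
$H = -9$ ($H = -3 + 3 \cdot 2 \left(-1\right) = -3 + 6 \left(-1\right) = -3 - 6 = -9$)
$H \left(-122 + \frac{-79 - 38}{58 - -12}\right) = - 9 \left(-122 + \frac{-79 - 38}{58 - -12}\right) = - 9 \left(-122 - \frac{117}{58 + 12}\right) = - 9 \left(-122 - \frac{117}{70}\right) = \left(-9\right) \left(- \frac{8657}{70}\right) = \frac{77913}{70}$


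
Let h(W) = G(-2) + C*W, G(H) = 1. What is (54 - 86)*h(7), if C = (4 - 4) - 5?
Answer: 1088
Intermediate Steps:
C = -5 (C = 0 - 5 = -5)
h(W) = 1 - 5*W
(54 - 86)*h(7) = (54 - 86)*(1 - 5*7) = -32*(1 - 35) = -32*(-34) = 1088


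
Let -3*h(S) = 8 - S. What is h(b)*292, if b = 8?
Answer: 0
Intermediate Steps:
h(S) = -8/3 + S/3 (h(S) = -(8 - S)/3 = -8/3 + S/3)
h(b)*292 = (-8/3 + (⅓)*8)*292 = (-8/3 + 8/3)*292 = 0*292 = 0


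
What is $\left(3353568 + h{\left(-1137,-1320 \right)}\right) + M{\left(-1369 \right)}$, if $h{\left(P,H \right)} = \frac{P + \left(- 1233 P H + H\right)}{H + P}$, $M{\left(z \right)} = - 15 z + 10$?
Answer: $\frac{375582734}{91} \approx 4.1273 \cdot 10^{6}$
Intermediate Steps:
$M{\left(z \right)} = 10 - 15 z$
$h{\left(P,H \right)} = \frac{H + P - 1233 H P}{H + P}$ ($h{\left(P,H \right)} = \frac{P - \left(- H + 1233 H P\right)}{H + P} = \frac{H + P - 1233 H P}{H + P}$)
$\left(3353568 + h{\left(-1137,-1320 \right)}\right) + M{\left(-1369 \right)} = \left(3353568 + \frac{-1320 - 1137 - \left(-1627560\right) \left(-1137\right)}{-1320 - 1137}\right) + \left(10 - -20535\right) = \left(3353568 + \frac{-1320 - 1137 - 1850535720}{-2457}\right) + \left(10 + 20535\right) = \left(3353568 - - \frac{68538451}{91}\right) + 20545 = \left(3353568 + \frac{68538451}{91}\right) + 20545 = \frac{373713139}{91} + 20545 = \frac{375582734}{91}$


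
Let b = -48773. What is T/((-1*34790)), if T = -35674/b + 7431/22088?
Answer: -230079895/7495839650992 ≈ -3.0694e-5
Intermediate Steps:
T = 1150399475/1077298024 (T = -35674/(-48773) + 7431/22088 = -35674*(-1/48773) + 7431*(1/22088) = 35674/48773 + 7431/22088 = 1150399475/1077298024 ≈ 1.0679)
T/((-1*34790)) = 1150399475/(1077298024*((-1*34790))) = (1150399475/1077298024)/(-34790) = (1150399475/1077298024)*(-1/34790) = -230079895/7495839650992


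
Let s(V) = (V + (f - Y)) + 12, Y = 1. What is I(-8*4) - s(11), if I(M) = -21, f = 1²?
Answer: -44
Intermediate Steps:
f = 1
s(V) = 12 + V (s(V) = (V + (1 - 1*1)) + 12 = (V + (1 - 1)) + 12 = (V + 0) + 12 = V + 12 = 12 + V)
I(-8*4) - s(11) = -21 - (12 + 11) = -21 - 1*23 = -21 - 23 = -44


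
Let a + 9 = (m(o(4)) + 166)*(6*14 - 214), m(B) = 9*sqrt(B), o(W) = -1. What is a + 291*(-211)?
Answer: -82990 - 1170*I ≈ -82990.0 - 1170.0*I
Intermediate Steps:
a = -21589 - 1170*I (a = -9 + (9*sqrt(-1) + 166)*(6*14 - 214) = -9 + (9*I + 166)*(84 - 214) = -9 + (166 + 9*I)*(-130) = -9 + (-21580 - 1170*I) = -21589 - 1170*I ≈ -21589.0 - 1170.0*I)
a + 291*(-211) = (-21589 - 1170*I) + 291*(-211) = (-21589 - 1170*I) - 61401 = -82990 - 1170*I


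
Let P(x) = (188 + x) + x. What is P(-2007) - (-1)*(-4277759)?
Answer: -4281585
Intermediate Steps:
P(x) = 188 + 2*x
P(-2007) - (-1)*(-4277759) = (188 + 2*(-2007)) - (-1)*(-4277759) = (188 - 4014) - 1*4277759 = -3826 - 4277759 = -4281585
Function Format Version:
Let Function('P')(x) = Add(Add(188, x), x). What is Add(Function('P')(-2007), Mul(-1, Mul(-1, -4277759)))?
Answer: -4281585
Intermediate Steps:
Function('P')(x) = Add(188, Mul(2, x))
Add(Function('P')(-2007), Mul(-1, Mul(-1, -4277759))) = Add(Add(188, Mul(2, -2007)), Mul(-1, Mul(-1, -4277759))) = Add(Add(188, -4014), Mul(-1, 4277759)) = Add(-3826, -4277759) = -4281585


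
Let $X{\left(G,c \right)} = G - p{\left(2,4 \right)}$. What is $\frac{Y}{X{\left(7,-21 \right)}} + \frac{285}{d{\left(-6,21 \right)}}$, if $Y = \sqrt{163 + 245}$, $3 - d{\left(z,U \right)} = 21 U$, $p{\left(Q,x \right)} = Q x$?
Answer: $- \frac{95}{146} - 2 \sqrt{102} \approx -20.85$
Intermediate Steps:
$d{\left(z,U \right)} = 3 - 21 U$
$Y = 2 \sqrt{102}$ ($Y = \sqrt{408} = 2 \sqrt{102} \approx 20.199$)
$X{\left(G,c \right)} = -8 + G$ ($X{\left(G,c \right)} = G - 2 \cdot 4 = G - 8 = -8 + G$)
$\frac{Y}{X{\left(7,-21 \right)}} + \frac{285}{d{\left(-6,21 \right)}} = \frac{2 \sqrt{102}}{-8 + 7} + \frac{285}{3 - 441} = \frac{2 \sqrt{102}}{-1} + \frac{285}{3 - 441} = 2 \sqrt{102} \left(-1\right) + \frac{285}{-438} = - 2 \sqrt{102} + 285 \left(- \frac{1}{438}\right) = - 2 \sqrt{102} - \frac{95}{146} = - \frac{95}{146} - 2 \sqrt{102}$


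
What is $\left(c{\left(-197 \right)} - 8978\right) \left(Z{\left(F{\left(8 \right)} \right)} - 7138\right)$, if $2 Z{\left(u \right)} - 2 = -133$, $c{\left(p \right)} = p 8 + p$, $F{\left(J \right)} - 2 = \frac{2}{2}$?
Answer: $\frac{154889657}{2} \approx 7.7445 \cdot 10^{7}$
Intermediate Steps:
$F{\left(J \right)} = 3$ ($F{\left(J \right)} = 2 + \frac{2}{2} = 2 + 2 \cdot \frac{1}{2} = 2 + 1 = 3$)
$c{\left(p \right)} = 9 p$ ($c{\left(p \right)} = 8 p + p = 9 p$)
$Z{\left(u \right)} = - \frac{131}{2}$ ($Z{\left(u \right)} = 1 + \frac{1}{2} \left(-133\right) = 1 - \frac{133}{2} = - \frac{131}{2}$)
$\left(c{\left(-197 \right)} - 8978\right) \left(Z{\left(F{\left(8 \right)} \right)} - 7138\right) = \left(9 \left(-197\right) - 8978\right) \left(- \frac{131}{2} - 7138\right) = \left(-1773 - 8978\right) \left(- \frac{14407}{2}\right) = \left(-10751\right) \left(- \frac{14407}{2}\right) = \frac{154889657}{2}$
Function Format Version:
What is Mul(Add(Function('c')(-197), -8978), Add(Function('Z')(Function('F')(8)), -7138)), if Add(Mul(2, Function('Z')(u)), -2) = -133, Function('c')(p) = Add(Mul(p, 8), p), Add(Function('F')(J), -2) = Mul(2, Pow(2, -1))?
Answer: Rational(154889657, 2) ≈ 7.7445e+7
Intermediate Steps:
Function('F')(J) = 3 (Function('F')(J) = Add(2, Mul(2, Pow(2, -1))) = Add(2, Mul(2, Rational(1, 2))) = Add(2, 1) = 3)
Function('c')(p) = Mul(9, p) (Function('c')(p) = Add(Mul(8, p), p) = Mul(9, p))
Function('Z')(u) = Rational(-131, 2) (Function('Z')(u) = Add(1, Mul(Rational(1, 2), -133)) = Add(1, Rational(-133, 2)) = Rational(-131, 2))
Mul(Add(Function('c')(-197), -8978), Add(Function('Z')(Function('F')(8)), -7138)) = Mul(Add(Mul(9, -197), -8978), Add(Rational(-131, 2), -7138)) = Mul(Add(-1773, -8978), Rational(-14407, 2)) = Mul(-10751, Rational(-14407, 2)) = Rational(154889657, 2)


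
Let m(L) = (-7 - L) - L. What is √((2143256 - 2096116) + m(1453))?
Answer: √44227 ≈ 210.30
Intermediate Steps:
m(L) = -7 - 2*L
√((2143256 - 2096116) + m(1453)) = √((2143256 - 2096116) + (-7 - 2*1453)) = √(47140 + (-7 - 2906)) = √(47140 - 2913) = √44227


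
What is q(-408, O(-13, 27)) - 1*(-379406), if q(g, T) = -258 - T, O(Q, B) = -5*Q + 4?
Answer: 379079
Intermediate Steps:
O(Q, B) = 4 - 5*Q
q(-408, O(-13, 27)) - 1*(-379406) = (-258 - (4 - 5*(-13))) - 1*(-379406) = (-258 - (4 + 65)) + 379406 = (-258 - 1*69) + 379406 = (-258 - 69) + 379406 = -327 + 379406 = 379079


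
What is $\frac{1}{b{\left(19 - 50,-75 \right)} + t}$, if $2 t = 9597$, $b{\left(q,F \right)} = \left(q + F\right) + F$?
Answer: $\frac{2}{9235} \approx 0.00021657$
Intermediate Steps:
$b{\left(q,F \right)} = q + 2 F$ ($b{\left(q,F \right)} = \left(F + q\right) + F = q + 2 F$)
$t = \frac{9597}{2}$ ($t = \frac{1}{2} \cdot 9597 = \frac{9597}{2} \approx 4798.5$)
$\frac{1}{b{\left(19 - 50,-75 \right)} + t} = \frac{1}{\left(\left(19 - 50\right) + 2 \left(-75\right)\right) + \frac{9597}{2}} = \frac{1}{\left(-31 - 150\right) + \frac{9597}{2}} = \frac{1}{-181 + \frac{9597}{2}} = \frac{1}{\frac{9235}{2}} = \frac{2}{9235}$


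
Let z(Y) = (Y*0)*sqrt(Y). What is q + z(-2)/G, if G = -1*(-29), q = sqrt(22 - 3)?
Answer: sqrt(19) ≈ 4.3589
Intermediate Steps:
z(Y) = 0 (z(Y) = 0*sqrt(Y) = 0)
q = sqrt(19) ≈ 4.3589
G = 29
q + z(-2)/G = sqrt(19) + 0/29 = sqrt(19) + (1/29)*0 = sqrt(19) + 0 = sqrt(19)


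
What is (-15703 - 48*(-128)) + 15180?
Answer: 5621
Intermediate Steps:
(-15703 - 48*(-128)) + 15180 = (-15703 + 6144) + 15180 = -9559 + 15180 = 5621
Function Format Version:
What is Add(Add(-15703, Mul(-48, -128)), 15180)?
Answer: 5621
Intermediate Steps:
Add(Add(-15703, Mul(-48, -128)), 15180) = Add(Add(-15703, 6144), 15180) = Add(-9559, 15180) = 5621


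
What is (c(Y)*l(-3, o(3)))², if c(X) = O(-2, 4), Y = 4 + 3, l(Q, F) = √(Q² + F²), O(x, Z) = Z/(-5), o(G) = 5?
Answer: 544/25 ≈ 21.760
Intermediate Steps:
O(x, Z) = -Z/5 (O(x, Z) = Z*(-⅕) = -Z/5)
l(Q, F) = √(F² + Q²)
Y = 7
c(X) = -⅘ (c(X) = -⅕*4 = -⅘)
(c(Y)*l(-3, o(3)))² = (-4*√(5² + (-3)²)/5)² = (-4*√(25 + 9)/5)² = (-4*√34/5)² = 544/25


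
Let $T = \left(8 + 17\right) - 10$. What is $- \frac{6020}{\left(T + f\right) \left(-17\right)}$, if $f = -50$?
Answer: $- \frac{172}{17} \approx -10.118$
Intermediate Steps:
$T = 15$ ($T = 25 - 10 = 15$)
$- \frac{6020}{\left(T + f\right) \left(-17\right)} = - \frac{6020}{\left(15 - 50\right) \left(-17\right)} = - \frac{6020}{\left(-35\right) \left(-17\right)} = - \frac{6020}{595} = \left(-6020\right) \frac{1}{595} = - \frac{172}{17}$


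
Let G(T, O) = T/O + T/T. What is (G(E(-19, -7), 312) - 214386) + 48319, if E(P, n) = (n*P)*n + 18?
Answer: -51813505/312 ≈ -1.6607e+5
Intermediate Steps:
E(P, n) = 18 + P*n² (E(P, n) = (P*n)*n + 18 = P*n² + 18 = 18 + P*n²)
G(T, O) = 1 + T/O (G(T, O) = T/O + 1 = 1 + T/O)
(G(E(-19, -7), 312) - 214386) + 48319 = ((312 + (18 - 19*(-7)²))/312 - 214386) + 48319 = ((312 + (18 - 19*49))/312 - 214386) + 48319 = ((312 + (18 - 931))/312 - 214386) + 48319 = ((312 - 913)/312 - 214386) + 48319 = ((1/312)*(-601) - 214386) + 48319 = (-601/312 - 214386) + 48319 = -66889033/312 + 48319 = -51813505/312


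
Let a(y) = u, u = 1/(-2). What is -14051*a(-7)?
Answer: 14051/2 ≈ 7025.5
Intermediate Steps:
u = -½ ≈ -0.50000
a(y) = -½
-14051*a(-7) = -14051*(-½) = 14051/2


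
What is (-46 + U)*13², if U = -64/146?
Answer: -572910/73 ≈ -7848.1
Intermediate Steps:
U = -32/73 (U = -64*1/146 = -32/73 ≈ -0.43836)
(-46 + U)*13² = (-46 - 32/73)*13² = -3390/73*169 = -572910/73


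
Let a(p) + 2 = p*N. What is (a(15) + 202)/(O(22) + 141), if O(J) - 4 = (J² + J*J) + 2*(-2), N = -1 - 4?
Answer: 125/1109 ≈ 0.11271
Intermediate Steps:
N = -5
a(p) = -2 - 5*p (a(p) = -2 + p*(-5) = -2 - 5*p)
O(J) = 2*J² (O(J) = 4 + ((J² + J*J) + 2*(-2)) = 4 + ((J² + J²) - 4) = 4 + (2*J² - 4) = 4 + (-4 + 2*J²) = 2*J²)
(a(15) + 202)/(O(22) + 141) = ((-2 - 5*15) + 202)/(2*22² + 141) = ((-2 - 75) + 202)/(2*484 + 141) = (-77 + 202)/(968 + 141) = 125/1109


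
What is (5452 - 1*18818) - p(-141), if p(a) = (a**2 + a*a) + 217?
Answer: -53345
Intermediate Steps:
p(a) = 217 + 2*a**2 (p(a) = (a**2 + a**2) + 217 = 2*a**2 + 217 = 217 + 2*a**2)
(5452 - 1*18818) - p(-141) = (5452 - 1*18818) - (217 + 2*(-141)**2) = (5452 - 18818) - (217 + 2*19881) = -13366 - (217 + 39762) = -13366 - 1*39979 = -13366 - 39979 = -53345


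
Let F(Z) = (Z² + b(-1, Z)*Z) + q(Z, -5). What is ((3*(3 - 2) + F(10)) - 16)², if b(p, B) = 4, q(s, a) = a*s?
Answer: 5929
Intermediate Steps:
F(Z) = Z² - Z (F(Z) = (Z² + 4*Z) - 5*Z = Z² - Z)
((3*(3 - 2) + F(10)) - 16)² = ((3*(3 - 2) + 10*(-1 + 10)) - 16)² = ((3*1 + 10*9) - 16)² = ((3 + 90) - 16)² = (93 - 16)² = 77² = 5929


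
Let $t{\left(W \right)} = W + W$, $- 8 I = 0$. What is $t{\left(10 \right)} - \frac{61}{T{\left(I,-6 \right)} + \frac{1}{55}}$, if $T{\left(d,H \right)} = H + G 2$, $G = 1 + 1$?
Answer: $\frac{5535}{109} \approx 50.78$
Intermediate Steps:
$G = 2$
$I = 0$ ($I = \left(- \frac{1}{8}\right) 0 = 0$)
$T{\left(d,H \right)} = 4 + H$ ($T{\left(d,H \right)} = H + 2 \cdot 2 = H + 4 = 4 + H$)
$t{\left(W \right)} = 2 W$
$t{\left(10 \right)} - \frac{61}{T{\left(I,-6 \right)} + \frac{1}{55}} = 2 \cdot 10 - \frac{61}{\left(4 - 6\right) + \frac{1}{55}} = 20 - \frac{61}{-2 + \frac{1}{55}} = 20 - \frac{61}{- \frac{109}{55}} = 20 - - \frac{3355}{109} = 20 + \frac{3355}{109} = \frac{5535}{109}$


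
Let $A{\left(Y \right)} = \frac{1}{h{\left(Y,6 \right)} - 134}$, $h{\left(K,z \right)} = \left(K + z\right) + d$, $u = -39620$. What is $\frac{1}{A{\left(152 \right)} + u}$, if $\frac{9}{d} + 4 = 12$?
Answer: $- \frac{201}{7963612} \approx -2.524 \cdot 10^{-5}$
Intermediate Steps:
$d = \frac{9}{8}$ ($d = \frac{9}{-4 + 12} = \frac{9}{8} \approx 1.125$)
$h{\left(K,z \right)} = \frac{9}{8} + K + z$ ($h{\left(K,z \right)} = \left(K + z\right) + \frac{9}{8} = \frac{9}{8} + K + z$)
$A{\left(Y \right)} = \frac{1}{- \frac{1015}{8} + Y}$ ($A{\left(Y \right)} = \frac{1}{\left(\frac{9}{8} + Y + 6\right) - 134} = \frac{1}{\left(\frac{57}{8} + Y\right) - 134} = \frac{1}{- \frac{1015}{8} + Y}$)
$\frac{1}{A{\left(152 \right)} + u} = \frac{1}{\frac{8}{-1015 + 8 \cdot 152} - 39620} = \frac{1}{\frac{8}{-1015 + 1216} - 39620} = \frac{1}{\frac{8}{201} - 39620} = \frac{1}{- \frac{7963612}{201}} = - \frac{201}{7963612}$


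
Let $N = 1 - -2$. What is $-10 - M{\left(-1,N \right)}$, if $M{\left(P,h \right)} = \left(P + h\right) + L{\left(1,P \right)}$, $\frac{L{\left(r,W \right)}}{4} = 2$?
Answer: $-20$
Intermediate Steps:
$L{\left(r,W \right)} = 8$ ($L{\left(r,W \right)} = 4 \cdot 2 = 8$)
$N = 3$ ($N = 1 + 2 = 3$)
$M{\left(P,h \right)} = 8 + P + h$ ($M{\left(P,h \right)} = \left(P + h\right) + 8 = 8 + P + h$)
$-10 - M{\left(-1,N \right)} = -10 - \left(8 - 1 + 3\right) = -10 - 10 = -20$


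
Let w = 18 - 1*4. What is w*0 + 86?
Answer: 86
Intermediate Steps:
w = 14 (w = 18 - 4 = 14)
w*0 + 86 = 14*0 + 86 = 0 + 86 = 86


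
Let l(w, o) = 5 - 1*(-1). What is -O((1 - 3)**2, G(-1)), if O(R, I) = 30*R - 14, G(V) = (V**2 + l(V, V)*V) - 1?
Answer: -106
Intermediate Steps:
l(w, o) = 6 (l(w, o) = 5 + 1 = 6)
G(V) = -1 + V**2 + 6*V (G(V) = (V**2 + 6*V) - 1 = -1 + V**2 + 6*V)
O(R, I) = -14 + 30*R
-O((1 - 3)**2, G(-1)) = -(-14 + 30*(1 - 3)**2) = -(-14 + 30*(-2)**2) = -(-14 + 30*4) = -(-14 + 120) = -1*106 = -106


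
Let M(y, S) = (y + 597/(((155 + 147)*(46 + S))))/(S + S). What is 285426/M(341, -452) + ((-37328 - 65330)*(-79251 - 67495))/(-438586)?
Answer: -7252694192674501094/9168661162835 ≈ -7.9103e+5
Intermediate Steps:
M(y, S) = (y + 597/(13892 + 302*S))/(2*S) (M(y, S) = (y + 597/((302*(46 + S))))/((2*S)) = (y + 597/(13892 + 302*S))*(1/(2*S)) = (y + 597/(13892 + 302*S))/(2*S))
285426/M(341, -452) + ((-37328 - 65330)*(-79251 - 67495))/(-438586) = 285426/(((1/604)*(597 + 13892*341 + 302*(-452)*341)/(-452*(46 - 452)))) + ((-37328 - 65330)*(-79251 - 67495))/(-438586) = 285426/(((1/604)*(-1/452)*(597 + 4737172 - 46547864)/(-406))) - 102658*(-146746)*(-1/438586) = 285426/(((1/604)*(-1/452)*(-1/406)*(-41810095))) + 15064650868*(-1/438586) = 285426/(-41810095/110841248) - 7532325434/219293 = 285426*(-110841248/41810095) - 7532325434/219293 = -31636974051648/41810095 - 7532325434/219293 = -7252694192674501094/9168661162835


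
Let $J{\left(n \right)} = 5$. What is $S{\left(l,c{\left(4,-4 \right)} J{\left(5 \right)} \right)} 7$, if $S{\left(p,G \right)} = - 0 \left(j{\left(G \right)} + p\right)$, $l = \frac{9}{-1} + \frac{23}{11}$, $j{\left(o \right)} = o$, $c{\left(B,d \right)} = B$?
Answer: $0$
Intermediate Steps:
$l = - \frac{76}{11}$ ($l = 9 \left(-1\right) + 23 \cdot \frac{1}{11} = -9 + \frac{23}{11} = - \frac{76}{11} \approx -6.9091$)
$S{\left(p,G \right)} = 0$ ($S{\left(p,G \right)} = - 0 \left(G + p\right) = \left(-1\right) 0 = 0$)
$S{\left(l,c{\left(4,-4 \right)} J{\left(5 \right)} \right)} 7 = 0 \cdot 7 = 0$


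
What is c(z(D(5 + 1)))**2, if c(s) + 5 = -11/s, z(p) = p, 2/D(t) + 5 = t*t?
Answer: 123201/4 ≈ 30800.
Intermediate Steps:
D(t) = 2/(-5 + t**2) (D(t) = 2/(-5 + t*t) = 2/(-5 + t**2))
c(s) = -5 - 11/s
c(z(D(5 + 1)))**2 = (-5 - (-55/2 + 11*(5 + 1)**2/2))**2 = (-5 - 11/(2/(-5 + 6**2)))**2 = (-5 - 11/(2/(-5 + 36)))**2 = (-5 - 11/(2/31))**2 = (-5 - 11/(2*(1/31)))**2 = (-5 - 11/2/31)**2 = (-5 - 11*31/2)**2 = (-5 - 341/2)**2 = (-351/2)**2 = 123201/4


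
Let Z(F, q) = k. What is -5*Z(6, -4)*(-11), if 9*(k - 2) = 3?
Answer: 385/3 ≈ 128.33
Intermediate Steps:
k = 7/3 (k = 2 + (⅑)*3 = 2 + ⅓ = 7/3 ≈ 2.3333)
Z(F, q) = 7/3
-5*Z(6, -4)*(-11) = -5*7/3*(-11) = -35/3*(-11) = 385/3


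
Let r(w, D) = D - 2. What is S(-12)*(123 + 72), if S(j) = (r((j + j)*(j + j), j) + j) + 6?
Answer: -3900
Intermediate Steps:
r(w, D) = -2 + D
S(j) = 4 + 2*j (S(j) = ((-2 + j) + j) + 6 = (-2 + 2*j) + 6 = 4 + 2*j)
S(-12)*(123 + 72) = (4 + 2*(-12))*(123 + 72) = (4 - 24)*195 = -20*195 = -3900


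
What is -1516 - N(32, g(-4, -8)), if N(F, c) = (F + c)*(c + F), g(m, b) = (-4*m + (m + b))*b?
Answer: -1516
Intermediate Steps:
g(m, b) = b*(b - 3*m) (g(m, b) = (-4*m + (b + m))*b = (b - 3*m)*b = b*(b - 3*m))
N(F, c) = (F + c)² (N(F, c) = (F + c)*(F + c) = (F + c)²)
-1516 - N(32, g(-4, -8)) = -1516 - (32 - 8*(-8 - 3*(-4)))² = -1516 - (32 - 8*(-8 + 12))² = -1516 - (32 - 8*4)² = -1516 - (32 - 32)² = -1516 - 1*0² = -1516 - 1*0 = -1516 + 0 = -1516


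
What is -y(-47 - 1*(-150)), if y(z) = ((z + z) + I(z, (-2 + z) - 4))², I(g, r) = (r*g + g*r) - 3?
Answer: -407434225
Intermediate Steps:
I(g, r) = -3 + 2*g*r (I(g, r) = (g*r + g*r) - 3 = 2*g*r - 3 = -3 + 2*g*r)
y(z) = (-3 + 2*z + 2*z*(-6 + z))² (y(z) = ((z + z) + (-3 + 2*z*((-2 + z) - 4)))² = (2*z + (-3 + 2*z*(-6 + z)))² = (-3 + 2*z + 2*z*(-6 + z))²)
-y(-47 - 1*(-150)) = -(-3 - 10*(-47 - 1*(-150)) + 2*(-47 - 1*(-150))²)² = -(-3 - 10*(-47 + 150) + 2*(-47 + 150)²)² = -(-3 - 10*103 + 2*103²)² = -(-3 - 1030 + 2*10609)² = -(-3 - 1030 + 21218)² = -1*20185² = -1*407434225 = -407434225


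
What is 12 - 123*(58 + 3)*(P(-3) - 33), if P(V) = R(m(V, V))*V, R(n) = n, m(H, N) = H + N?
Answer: 112557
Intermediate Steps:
P(V) = 2*V² (P(V) = (V + V)*V = (2*V)*V = 2*V²)
12 - 123*(58 + 3)*(P(-3) - 33) = 12 - 123*(58 + 3)*(2*(-3)² - 33) = 12 - 7503*(2*9 - 33) = 12 - 7503*(18 - 33) = 12 - 7503*(-15) = 12 - 123*(-915) = 12 + 112545 = 112557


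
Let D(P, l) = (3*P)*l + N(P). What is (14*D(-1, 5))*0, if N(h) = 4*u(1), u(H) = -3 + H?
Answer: 0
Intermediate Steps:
N(h) = -8 (N(h) = 4*(-3 + 1) = 4*(-2) = -8)
D(P, l) = -8 + 3*P*l (D(P, l) = (3*P)*l - 8 = 3*P*l - 8 = -8 + 3*P*l)
(14*D(-1, 5))*0 = (14*(-8 + 3*(-1)*5))*0 = (14*(-8 - 15))*0 = (14*(-23))*0 = -322*0 = 0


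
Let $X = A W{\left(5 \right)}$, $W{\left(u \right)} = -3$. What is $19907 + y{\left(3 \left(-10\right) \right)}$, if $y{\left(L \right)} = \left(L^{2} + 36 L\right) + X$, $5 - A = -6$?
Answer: $19694$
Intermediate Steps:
$A = 11$ ($A = 5 - -6 = 5 + 6 = 11$)
$X = -33$ ($X = 11 \left(-3\right) = -33$)
$y{\left(L \right)} = -33 + L^{2} + 36 L$ ($y{\left(L \right)} = \left(L^{2} + 36 L\right) - 33 = -33 + L^{2} + 36 L$)
$19907 + y{\left(3 \left(-10\right) \right)} = 19907 + \left(-33 + \left(3 \left(-10\right)\right)^{2} + 36 \cdot 3 \left(-10\right)\right) = 19907 + \left(-33 + \left(-30\right)^{2} + 36 \left(-30\right)\right) = 19907 - 213 = 19694$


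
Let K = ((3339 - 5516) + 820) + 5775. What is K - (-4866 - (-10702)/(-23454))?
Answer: 108878819/11727 ≈ 9284.5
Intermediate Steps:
K = 4418 (K = (-2177 + 820) + 5775 = -1357 + 5775 = 4418)
K - (-4866 - (-10702)/(-23454)) = 4418 - (-4866 - (-10702)/(-23454)) = 4418 - (-4866 - (-10702)*(-1)/23454) = 4418 - (-4866 - 1*5351/11727) = 4418 - (-4866 - 5351/11727) = 4418 - 1*(-57068933/11727) = 4418 + 57068933/11727 = 108878819/11727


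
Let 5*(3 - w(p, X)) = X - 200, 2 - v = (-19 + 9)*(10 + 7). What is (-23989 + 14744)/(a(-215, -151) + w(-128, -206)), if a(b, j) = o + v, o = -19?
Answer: -46225/1186 ≈ -38.976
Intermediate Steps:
v = 172 (v = 2 - (-19 + 9)*(10 + 7) = 2 - (-10)*17 = 2 - 1*(-170) = 2 + 170 = 172)
w(p, X) = 43 - X/5 (w(p, X) = 3 - (X - 200)/5 = 3 - (-200 + X)/5 = 3 + (40 - X/5) = 43 - X/5)
a(b, j) = 153 (a(b, j) = -19 + 172 = 153)
(-23989 + 14744)/(a(-215, -151) + w(-128, -206)) = (-23989 + 14744)/(153 + (43 - ⅕*(-206))) = -9245/(153 + (43 + 206/5)) = -9245/(153 + 421/5) = -9245/1186/5 = -9245*5/1186 = -46225/1186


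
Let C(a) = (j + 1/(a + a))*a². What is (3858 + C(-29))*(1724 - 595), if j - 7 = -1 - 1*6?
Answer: 8678623/2 ≈ 4.3393e+6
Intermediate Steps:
j = 0 (j = 7 + (-1 - 1*6) = 7 + (-1 - 6) = 7 - 7 = 0)
C(a) = a/2 (C(a) = (0 + 1/(a + a))*a² = (0 + 1/(2*a))*a² = (1/(2*a))*a² = a/2)
(3858 + C(-29))*(1724 - 595) = (3858 + (½)*(-29))*(1724 - 595) = (3858 - 29/2)*1129 = (7687/2)*1129 = 8678623/2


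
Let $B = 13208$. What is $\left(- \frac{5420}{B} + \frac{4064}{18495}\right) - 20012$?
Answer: $- \frac{1222154287277}{61070490} \approx -20012.0$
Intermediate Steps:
$\left(- \frac{5420}{B} + \frac{4064}{18495}\right) - 20012 = \left(- \frac{5420}{13208} + \frac{4064}{18495}\right) - 20012 = \left(\left(-5420\right) \frac{1}{13208} + 4064 \cdot \frac{1}{18495}\right) - 20012 = \left(- \frac{1355}{3302} + \frac{4064}{18495}\right) - 20012 = - \frac{11641397}{61070490} - 20012 = - \frac{1222154287277}{61070490}$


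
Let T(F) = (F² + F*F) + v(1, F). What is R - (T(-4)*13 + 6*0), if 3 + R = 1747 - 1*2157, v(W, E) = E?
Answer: -777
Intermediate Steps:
R = -413 (R = -3 + (1747 - 1*2157) = -3 + (1747 - 2157) = -3 - 410 = -413)
T(F) = F + 2*F² (T(F) = (F² + F*F) + F = (F² + F²) + F = 2*F² + F = F + 2*F²)
R - (T(-4)*13 + 6*0) = -413 - (-4*(1 + 2*(-4))*13 + 6*0) = -413 - (-4*(1 - 8)*13 + 0) = -413 - (-4*(-7)*13 + 0) = -413 - (28*13 + 0) = -413 - (364 + 0) = -413 - 1*364 = -413 - 364 = -777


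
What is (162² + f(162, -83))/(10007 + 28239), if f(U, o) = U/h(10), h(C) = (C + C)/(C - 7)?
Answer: 262683/382460 ≈ 0.68682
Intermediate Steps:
h(C) = 2*C/(-7 + C) (h(C) = (2*C)/(-7 + C) = 2*C/(-7 + C))
f(U, o) = 3*U/20 (f(U, o) = U/((2*10/(-7 + 10))) = U/((2*10/3)) = U/((2*10*(⅓))) = U/(20/3) = U*(3/20) = 3*U/20)
(162² + f(162, -83))/(10007 + 28239) = (162² + (3/20)*162)/(10007 + 28239) = (26244 + 243/10)/38246 = (262683/10)*(1/38246) = 262683/382460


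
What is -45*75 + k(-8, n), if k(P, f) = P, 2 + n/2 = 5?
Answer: -3383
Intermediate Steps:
n = 6 (n = -4 + 2*5 = -4 + 10 = 6)
-45*75 + k(-8, n) = -45*75 - 8 = -3375 - 8 = -3383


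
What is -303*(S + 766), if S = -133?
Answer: -191799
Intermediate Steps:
-303*(S + 766) = -303*(-133 + 766) = -303*633 = -191799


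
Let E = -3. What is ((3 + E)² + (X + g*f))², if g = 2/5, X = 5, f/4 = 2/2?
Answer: 1089/25 ≈ 43.560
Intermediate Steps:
f = 4 (f = 4*(2/2) = 4*(2*(½)) = 4*1 = 4)
g = ⅖ (g = 2*(⅕) = ⅖ ≈ 0.40000)
((3 + E)² + (X + g*f))² = ((3 - 3)² + (5 + (⅖)*4))² = (0² + (5 + 8/5))² = (0 + 33/5)² = (33/5)² = 1089/25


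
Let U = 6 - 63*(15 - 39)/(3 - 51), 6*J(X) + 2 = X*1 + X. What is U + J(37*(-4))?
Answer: -451/6 ≈ -75.167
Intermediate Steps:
J(X) = -1/3 + X/3 (J(X) = -1/3 + (X*1 + X)/6 = -1/3 + (X + X)/6 = -1/3 + (2*X)/6 = -1/3 + X/3)
U = -51/2 (U = 6 - (-1512)/(-48) = 6 - (-1512)*(-1)/48 = 6 - 63*1/2 = 6 - 63/2 = -51/2 ≈ -25.500)
U + J(37*(-4)) = -51/2 + (-1/3 + (37*(-4))/3) = -51/2 + (-1/3 + (1/3)*(-148)) = -51/2 + (-1/3 - 148/3) = -51/2 - 149/3 = -451/6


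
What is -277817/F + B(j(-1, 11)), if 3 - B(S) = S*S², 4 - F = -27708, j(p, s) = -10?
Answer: 27517319/27712 ≈ 992.97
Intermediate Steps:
F = 27712 (F = 4 - 1*(-27708) = 4 + 27708 = 27712)
B(S) = 3 - S³ (B(S) = 3 - S*S² = 3 - S³)
-277817/F + B(j(-1, 11)) = -277817/27712 + (3 - 1*(-10)³) = -277817*1/27712 + (3 - 1*(-1000)) = -277817/27712 + (3 + 1000) = -277817/27712 + 1003 = 27517319/27712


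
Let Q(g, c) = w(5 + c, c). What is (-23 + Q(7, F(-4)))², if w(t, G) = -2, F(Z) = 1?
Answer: 625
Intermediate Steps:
Q(g, c) = -2
(-23 + Q(7, F(-4)))² = (-23 - 2)² = (-25)² = 625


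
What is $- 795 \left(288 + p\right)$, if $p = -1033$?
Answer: $592275$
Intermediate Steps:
$- 795 \left(288 + p\right) = - 795 \left(288 - 1033\right) = \left(-795\right) \left(-745\right) = 592275$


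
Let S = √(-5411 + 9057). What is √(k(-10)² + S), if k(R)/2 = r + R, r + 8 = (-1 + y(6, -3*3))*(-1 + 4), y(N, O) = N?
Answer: √(36 + √3646) ≈ 9.8174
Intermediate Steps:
r = 7 (r = -8 + (-1 + 6)*(-1 + 4) = -8 + 5*3 = -8 + 15 = 7)
k(R) = 14 + 2*R (k(R) = 2*(7 + R) = 14 + 2*R)
S = √3646 ≈ 60.382
√(k(-10)² + S) = √((14 + 2*(-10))² + √3646) = √((14 - 20)² + √3646) = √((-6)² + √3646) = √(36 + √3646)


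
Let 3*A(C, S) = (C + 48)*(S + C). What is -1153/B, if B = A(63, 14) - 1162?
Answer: -1153/1687 ≈ -0.68346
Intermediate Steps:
A(C, S) = (48 + C)*(C + S)/3 (A(C, S) = ((C + 48)*(S + C))/3 = ((48 + C)*(C + S))/3 = (48 + C)*(C + S)/3)
B = 1687 (B = (16*63 + 16*14 + (⅓)*63² + (⅓)*63*14) - 1162 = (1008 + 224 + (⅓)*3969 + 294) - 1162 = (1008 + 224 + 1323 + 294) - 1162 = 2849 - 1162 = 1687)
-1153/B = -1153/1687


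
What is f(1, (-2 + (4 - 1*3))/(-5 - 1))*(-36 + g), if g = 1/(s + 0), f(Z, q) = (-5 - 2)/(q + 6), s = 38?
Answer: 28707/703 ≈ 40.835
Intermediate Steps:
f(Z, q) = -7/(6 + q)
g = 1/38 (g = 1/(38 + 0) = 1/38 ≈ 0.026316)
f(1, (-2 + (4 - 1*3))/(-5 - 1))*(-36 + g) = (-7/(6 + (-2 + (4 - 1*3))/(-5 - 1)))*(-36 + 1/38) = -7/(6 + (-2 + (4 - 3))/(-6))*(-1367/38) = -7/(6 + (-2 + 1)*(-⅙))*(-1367/38) = -7/(6 - 1*(-⅙))*(-1367/38) = -7/(6 + ⅙)*(-1367/38) = -7/37/6*(-1367/38) = -7*6/37*(-1367/38) = -42/37*(-1367/38) = 28707/703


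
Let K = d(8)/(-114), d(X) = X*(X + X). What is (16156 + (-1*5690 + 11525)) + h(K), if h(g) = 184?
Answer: 22175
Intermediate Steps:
d(X) = 2*X² (d(X) = X*(2*X) = 2*X²)
K = -64/57 (K = (2*8²)/(-114) = (2*64)*(-1/114) = 128*(-1/114) = -64/57 ≈ -1.1228)
(16156 + (-1*5690 + 11525)) + h(K) = (16156 + (-1*5690 + 11525)) + 184 = (16156 + (-5690 + 11525)) + 184 = (16156 + 5835) + 184 = 21991 + 184 = 22175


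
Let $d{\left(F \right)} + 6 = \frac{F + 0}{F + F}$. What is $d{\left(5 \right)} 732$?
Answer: $-4026$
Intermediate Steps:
$d{\left(F \right)} = - \frac{11}{2}$ ($d{\left(F \right)} = -6 + \frac{F + 0}{F + F} = -6 + \frac{F}{2 F} = -6 + F \frac{1}{2 F} = -6 + \frac{1}{2} = - \frac{11}{2}$)
$d{\left(5 \right)} 732 = \left(- \frac{11}{2}\right) 732 = -4026$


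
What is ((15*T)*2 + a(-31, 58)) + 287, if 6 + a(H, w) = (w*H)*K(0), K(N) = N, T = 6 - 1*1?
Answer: 431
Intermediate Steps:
T = 5 (T = 6 - 1 = 5)
a(H, w) = -6 (a(H, w) = -6 + (w*H)*0 = -6 + (H*w)*0 = -6 + 0 = -6)
((15*T)*2 + a(-31, 58)) + 287 = ((15*5)*2 - 6) + 287 = (75*2 - 6) + 287 = (150 - 6) + 287 = 144 + 287 = 431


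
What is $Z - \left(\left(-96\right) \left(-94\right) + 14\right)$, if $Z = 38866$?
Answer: $29828$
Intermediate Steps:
$Z - \left(\left(-96\right) \left(-94\right) + 14\right) = 38866 - \left(\left(-96\right) \left(-94\right) + 14\right) = 38866 - \left(9024 + 14\right) = 38866 - 9038 = 29828$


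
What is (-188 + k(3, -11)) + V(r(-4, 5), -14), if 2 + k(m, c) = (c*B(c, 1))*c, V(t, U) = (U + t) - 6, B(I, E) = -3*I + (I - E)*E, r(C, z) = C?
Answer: 2327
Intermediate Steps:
B(I, E) = -3*I + E*(I - E)
V(t, U) = -6 + U + t
k(m, c) = -2 + c²*(-1 - 2*c) (k(m, c) = -2 + (c*(-1*1² - 3*c + 1*c))*c = -2 + (c*(-1*1 - 3*c + c))*c = -2 + (c*(-1 - 3*c + c))*c = -2 + (c*(-1 - 2*c))*c = -2 + c²*(-1 - 2*c))
(-188 + k(3, -11)) + V(r(-4, 5), -14) = (-188 + (-2 - 1*(-11)²*(1 + 2*(-11)))) + (-6 - 14 - 4) = (-188 + (-2 - 1*121*(1 - 22))) - 24 = (-188 + (-2 - 1*121*(-21))) - 24 = (-188 + (-2 + 2541)) - 24 = (-188 + 2539) - 24 = 2351 - 24 = 2327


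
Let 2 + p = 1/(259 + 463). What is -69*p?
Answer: 99567/722 ≈ 137.90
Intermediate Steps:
p = -1443/722 (p = -2 + 1/(259 + 463) = -2 + 1/722 = -1443/722 ≈ -1.9986)
-69*p = -69*(-1443/722) = 99567/722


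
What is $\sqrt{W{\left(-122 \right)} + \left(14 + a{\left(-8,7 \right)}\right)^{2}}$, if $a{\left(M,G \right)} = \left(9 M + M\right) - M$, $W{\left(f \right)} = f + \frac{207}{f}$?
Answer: $\frac{\sqrt{48228674}}{122} \approx 56.924$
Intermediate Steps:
$a{\left(M,G \right)} = 9 M$ ($a{\left(M,G \right)} = 10 M - M = 9 M$)
$\sqrt{W{\left(-122 \right)} + \left(14 + a{\left(-8,7 \right)}\right)^{2}} = \sqrt{\left(-122 + \frac{207}{-122}\right) + \left(14 + 9 \left(-8\right)\right)^{2}} = \sqrt{\left(-122 + 207 \left(- \frac{1}{122}\right)\right) + \left(14 - 72\right)^{2}} = \sqrt{\left(-122 - \frac{207}{122}\right) + \left(-58\right)^{2}} = \sqrt{- \frac{15091}{122} + 3364} = \sqrt{\frac{395317}{122}} = \frac{\sqrt{48228674}}{122}$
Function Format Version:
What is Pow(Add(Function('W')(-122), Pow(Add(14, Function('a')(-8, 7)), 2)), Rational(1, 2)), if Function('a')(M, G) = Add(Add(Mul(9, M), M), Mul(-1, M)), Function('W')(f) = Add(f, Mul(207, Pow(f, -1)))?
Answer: Mul(Rational(1, 122), Pow(48228674, Rational(1, 2))) ≈ 56.924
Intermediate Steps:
Function('a')(M, G) = Mul(9, M) (Function('a')(M, G) = Add(Mul(10, M), Mul(-1, M)) = Mul(9, M))
Pow(Add(Function('W')(-122), Pow(Add(14, Function('a')(-8, 7)), 2)), Rational(1, 2)) = Pow(Add(Add(-122, Mul(207, Pow(-122, -1))), Pow(Add(14, Mul(9, -8)), 2)), Rational(1, 2)) = Pow(Add(Add(-122, Mul(207, Rational(-1, 122))), Pow(Add(14, -72), 2)), Rational(1, 2)) = Pow(Add(Add(-122, Rational(-207, 122)), Pow(-58, 2)), Rational(1, 2)) = Pow(Add(Rational(-15091, 122), 3364), Rational(1, 2)) = Pow(Rational(395317, 122), Rational(1, 2)) = Mul(Rational(1, 122), Pow(48228674, Rational(1, 2)))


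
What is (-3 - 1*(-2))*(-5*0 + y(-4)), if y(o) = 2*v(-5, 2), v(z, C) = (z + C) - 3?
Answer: 12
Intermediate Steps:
v(z, C) = -3 + C + z (v(z, C) = (C + z) - 3 = -3 + C + z)
y(o) = -12 (y(o) = 2*(-3 + 2 - 5) = 2*(-6) = -12)
(-3 - 1*(-2))*(-5*0 + y(-4)) = (-3 - 1*(-2))*(-5*0 - 12) = (-3 + 2)*(0 - 12) = -1*(-12) = 12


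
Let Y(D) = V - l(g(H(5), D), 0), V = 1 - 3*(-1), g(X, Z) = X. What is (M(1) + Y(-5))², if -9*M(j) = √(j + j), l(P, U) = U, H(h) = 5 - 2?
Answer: (36 - √2)²/81 ≈ 14.768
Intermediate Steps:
H(h) = 3
M(j) = -√2*√j/9 (M(j) = -√(j + j)/9 = -√2*√j/9)
V = 4 (V = 1 + 3 = 4)
Y(D) = 4 (Y(D) = 4 - 1*0 = 4 + 0 = 4)
(M(1) + Y(-5))² = (-√2*√1/9 + 4)² = (-⅑*√2*1 + 4)² = (-√2/9 + 4)² = (4 - √2/9)²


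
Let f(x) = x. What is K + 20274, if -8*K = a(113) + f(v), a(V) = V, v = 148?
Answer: 161931/8 ≈ 20241.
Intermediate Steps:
K = -261/8 (K = -(113 + 148)/8 = -⅛*261 = -261/8 ≈ -32.625)
K + 20274 = -261/8 + 20274 = 161931/8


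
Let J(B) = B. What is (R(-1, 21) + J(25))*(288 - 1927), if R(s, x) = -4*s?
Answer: -47531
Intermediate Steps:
(R(-1, 21) + J(25))*(288 - 1927) = (-4*(-1) + 25)*(288 - 1927) = (4 + 25)*(-1639) = 29*(-1639) = -47531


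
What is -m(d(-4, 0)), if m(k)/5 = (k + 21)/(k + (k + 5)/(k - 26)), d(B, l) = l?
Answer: 546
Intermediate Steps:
m(k) = 5*(21 + k)/(k + (5 + k)/(-26 + k)) (m(k) = 5*((k + 21)/(k + (k + 5)/(k - 26))) = 5*((21 + k)/(k + (5 + k)/(-26 + k))) = 5*(21 + k)/(k + (5 + k)/(-26 + k)))
-m(d(-4, 0)) = -5*(-546 + 0**2 - 5*0)/(5 + 0**2 - 25*0) = -5*(-546 + 0 + 0)/(5 + 0 + 0) = -5*(-546)/5 = -1*(-546) = 546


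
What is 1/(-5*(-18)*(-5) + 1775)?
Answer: 1/1325 ≈ 0.00075472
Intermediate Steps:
1/(-5*(-18)*(-5) + 1775) = 1/(90*(-5) + 1775) = 1/(-450 + 1775) = 1/1325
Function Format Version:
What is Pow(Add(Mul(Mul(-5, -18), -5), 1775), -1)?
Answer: Rational(1, 1325) ≈ 0.00075472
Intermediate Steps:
Pow(Add(Mul(Mul(-5, -18), -5), 1775), -1) = Pow(Add(Mul(90, -5), 1775), -1) = Pow(Add(-450, 1775), -1) = Pow(1325, -1) = Rational(1, 1325)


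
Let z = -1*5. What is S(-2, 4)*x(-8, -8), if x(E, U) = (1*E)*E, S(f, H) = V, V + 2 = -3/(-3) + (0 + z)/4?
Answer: -144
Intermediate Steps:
z = -5
V = -9/4 (V = -2 + (-3/(-3) + (0 - 5)/4) = -2 + (-3*(-1/3) - 5*1/4) = -2 + (1 - 5/4) = -2 - 1/4 = -9/4 ≈ -2.2500)
S(f, H) = -9/4
x(E, U) = E**2 (x(E, U) = E*E = E**2)
S(-2, 4)*x(-8, -8) = -9/4*(-8)**2 = -9/4*64 = -144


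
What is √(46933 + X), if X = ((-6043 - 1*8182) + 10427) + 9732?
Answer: √52867 ≈ 229.93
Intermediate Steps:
X = 5934 (X = ((-6043 - 8182) + 10427) + 9732 = (-14225 + 10427) + 9732 = -3798 + 9732 = 5934)
√(46933 + X) = √(46933 + 5934) = √52867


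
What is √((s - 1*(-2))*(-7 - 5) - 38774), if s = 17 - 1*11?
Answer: 13*I*√230 ≈ 197.15*I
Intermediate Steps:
s = 6 (s = 17 - 11 = 6)
√((s - 1*(-2))*(-7 - 5) - 38774) = √((6 - 1*(-2))*(-7 - 5) - 38774) = √((6 + 2)*(-12) - 38774) = √(8*(-12) - 38774) = √(-96 - 38774) = √(-38870) = 13*I*√230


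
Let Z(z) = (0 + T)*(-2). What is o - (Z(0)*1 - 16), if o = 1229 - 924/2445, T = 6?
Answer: 1024147/815 ≈ 1256.6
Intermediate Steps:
Z(z) = -12 (Z(z) = (0 + 6)*(-2) = 6*(-2) = -12)
o = 1001327/815 (o = 1229 - 924/2445 = 1229 - 1*308/815 = 1229 - 308/815 = 1001327/815 ≈ 1228.6)
o - (Z(0)*1 - 16) = 1001327/815 - (-12*1 - 16) = 1001327/815 - (-12 - 16) = 1001327/815 - 1*(-28) = 1001327/815 + 28 = 1024147/815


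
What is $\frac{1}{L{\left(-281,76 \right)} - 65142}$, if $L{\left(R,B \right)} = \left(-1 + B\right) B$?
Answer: $- \frac{1}{59442} \approx -1.6823 \cdot 10^{-5}$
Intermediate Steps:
$L{\left(R,B \right)} = B \left(-1 + B\right)$
$\frac{1}{L{\left(-281,76 \right)} - 65142} = \frac{1}{76 \left(-1 + 76\right) - 65142} = \frac{1}{76 \cdot 75 - 65142} = \frac{1}{5700 - 65142} = \frac{1}{-59442} = - \frac{1}{59442}$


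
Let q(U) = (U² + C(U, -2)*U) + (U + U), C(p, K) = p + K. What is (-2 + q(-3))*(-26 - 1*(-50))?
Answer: 384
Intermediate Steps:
C(p, K) = K + p
q(U) = U² + 2*U + U*(-2 + U) (q(U) = (U² + (-2 + U)*U) + (U + U) = (U² + U*(-2 + U)) + 2*U = U² + 2*U + U*(-2 + U))
(-2 + q(-3))*(-26 - 1*(-50)) = (-2 + 2*(-3)²)*(-26 - 1*(-50)) = (-2 + 2*9)*(-26 + 50) = (-2 + 18)*24 = 16*24 = 384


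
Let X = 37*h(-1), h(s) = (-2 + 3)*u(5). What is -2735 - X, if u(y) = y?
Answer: -2920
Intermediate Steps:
h(s) = 5 (h(s) = (-2 + 3)*5 = 1*5 = 5)
X = 185 (X = 37*5 = 185)
-2735 - X = -2735 - 1*185 = -2735 - 185 = -2920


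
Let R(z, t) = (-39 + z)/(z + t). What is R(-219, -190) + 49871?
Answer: 20397497/409 ≈ 49872.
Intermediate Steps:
R(z, t) = (-39 + z)/(t + z)
R(-219, -190) + 49871 = (-39 - 219)/(-190 - 219) + 49871 = -258/(-409) + 49871 = -1/409*(-258) + 49871 = 258/409 + 49871 = 20397497/409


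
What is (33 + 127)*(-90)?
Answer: -14400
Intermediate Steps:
(33 + 127)*(-90) = 160*(-90) = -14400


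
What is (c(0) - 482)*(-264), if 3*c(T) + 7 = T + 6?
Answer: 127336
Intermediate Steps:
c(T) = -⅓ + T/3 (c(T) = -7/3 + (T + 6)/3 = -7/3 + (6 + T)/3 = -7/3 + (2 + T/3) = -⅓ + T/3)
(c(0) - 482)*(-264) = ((-⅓ + (⅓)*0) - 482)*(-264) = ((-⅓ + 0) - 482)*(-264) = (-⅓ - 482)*(-264) = -1447/3*(-264) = 127336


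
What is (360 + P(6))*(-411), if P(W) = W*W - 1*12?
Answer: -157824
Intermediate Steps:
P(W) = -12 + W**2 (P(W) = W**2 - 12 = -12 + W**2)
(360 + P(6))*(-411) = (360 + (-12 + 6**2))*(-411) = (360 + (-12 + 36))*(-411) = (360 + 24)*(-411) = 384*(-411) = -157824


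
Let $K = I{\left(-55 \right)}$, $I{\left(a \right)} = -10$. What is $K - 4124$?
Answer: $-4134$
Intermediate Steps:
$K = -10$
$K - 4124 = -10 - 4124 = -4134$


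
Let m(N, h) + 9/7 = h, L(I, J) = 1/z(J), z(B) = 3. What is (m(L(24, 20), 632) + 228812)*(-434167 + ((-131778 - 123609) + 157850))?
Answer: -853969262696/7 ≈ -1.2200e+11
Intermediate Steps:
L(I, J) = ⅓ (L(I, J) = 1/3 = ⅓)
m(N, h) = -9/7 + h
(m(L(24, 20), 632) + 228812)*(-434167 + ((-131778 - 123609) + 157850)) = ((-9/7 + 632) + 228812)*(-434167 + ((-131778 - 123609) + 157850)) = (4415/7 + 228812)*(-434167 + (-255387 + 157850)) = 1606099*(-434167 - 97537)/7 = (1606099/7)*(-531704) = -853969262696/7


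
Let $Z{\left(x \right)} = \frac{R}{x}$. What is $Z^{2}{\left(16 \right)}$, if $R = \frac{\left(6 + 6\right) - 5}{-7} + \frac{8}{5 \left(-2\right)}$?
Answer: $\frac{81}{6400} \approx 0.012656$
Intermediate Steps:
$R = - \frac{9}{5}$ ($R = \left(12 - 5\right) \left(- \frac{1}{7}\right) + \frac{8}{-10} = 7 \left(- \frac{1}{7}\right) + 8 \left(- \frac{1}{10}\right) = -1 - \frac{4}{5} = - \frac{9}{5} \approx -1.8$)
$Z{\left(x \right)} = - \frac{9}{5 x}$
$Z^{2}{\left(16 \right)} = \left(- \frac{9}{5 \cdot 16}\right)^{2} = \left(\left(- \frac{9}{5}\right) \frac{1}{16}\right)^{2} = \left(- \frac{9}{80}\right)^{2} = \frac{81}{6400}$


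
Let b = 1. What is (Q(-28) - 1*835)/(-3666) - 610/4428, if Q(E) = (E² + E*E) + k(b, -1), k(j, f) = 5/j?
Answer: -458677/1352754 ≈ -0.33907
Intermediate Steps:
Q(E) = 5 + 2*E² (Q(E) = (E² + E*E) + 5/1 = (E² + E²) + 5*1 = 2*E² + 5 = 5 + 2*E²)
(Q(-28) - 1*835)/(-3666) - 610/4428 = ((5 + 2*(-28)²) - 1*835)/(-3666) - 610/4428 = ((5 + 2*784) - 835)*(-1/3666) - 610*1/4428 = ((5 + 1568) - 835)*(-1/3666) - 305/2214 = (1573 - 835)*(-1/3666) - 305/2214 = 738*(-1/3666) - 305/2214 = -123/611 - 305/2214 = -458677/1352754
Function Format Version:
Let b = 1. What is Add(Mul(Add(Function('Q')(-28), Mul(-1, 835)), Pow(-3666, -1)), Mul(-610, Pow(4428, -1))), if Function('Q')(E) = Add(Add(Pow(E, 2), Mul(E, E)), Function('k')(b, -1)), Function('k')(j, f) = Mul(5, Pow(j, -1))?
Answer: Rational(-458677, 1352754) ≈ -0.33907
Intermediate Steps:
Function('Q')(E) = Add(5, Mul(2, Pow(E, 2))) (Function('Q')(E) = Add(Add(Pow(E, 2), Mul(E, E)), Mul(5, Pow(1, -1))) = Add(Add(Pow(E, 2), Pow(E, 2)), Mul(5, 1)) = Add(Mul(2, Pow(E, 2)), 5) = Add(5, Mul(2, Pow(E, 2))))
Add(Mul(Add(Function('Q')(-28), Mul(-1, 835)), Pow(-3666, -1)), Mul(-610, Pow(4428, -1))) = Add(Mul(Add(Add(5, Mul(2, Pow(-28, 2))), Mul(-1, 835)), Pow(-3666, -1)), Mul(-610, Pow(4428, -1))) = Add(Mul(Add(Add(5, Mul(2, 784)), -835), Rational(-1, 3666)), Mul(-610, Rational(1, 4428))) = Add(Mul(Add(Add(5, 1568), -835), Rational(-1, 3666)), Rational(-305, 2214)) = Add(Mul(Add(1573, -835), Rational(-1, 3666)), Rational(-305, 2214)) = Add(Mul(738, Rational(-1, 3666)), Rational(-305, 2214)) = Add(Rational(-123, 611), Rational(-305, 2214)) = Rational(-458677, 1352754)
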